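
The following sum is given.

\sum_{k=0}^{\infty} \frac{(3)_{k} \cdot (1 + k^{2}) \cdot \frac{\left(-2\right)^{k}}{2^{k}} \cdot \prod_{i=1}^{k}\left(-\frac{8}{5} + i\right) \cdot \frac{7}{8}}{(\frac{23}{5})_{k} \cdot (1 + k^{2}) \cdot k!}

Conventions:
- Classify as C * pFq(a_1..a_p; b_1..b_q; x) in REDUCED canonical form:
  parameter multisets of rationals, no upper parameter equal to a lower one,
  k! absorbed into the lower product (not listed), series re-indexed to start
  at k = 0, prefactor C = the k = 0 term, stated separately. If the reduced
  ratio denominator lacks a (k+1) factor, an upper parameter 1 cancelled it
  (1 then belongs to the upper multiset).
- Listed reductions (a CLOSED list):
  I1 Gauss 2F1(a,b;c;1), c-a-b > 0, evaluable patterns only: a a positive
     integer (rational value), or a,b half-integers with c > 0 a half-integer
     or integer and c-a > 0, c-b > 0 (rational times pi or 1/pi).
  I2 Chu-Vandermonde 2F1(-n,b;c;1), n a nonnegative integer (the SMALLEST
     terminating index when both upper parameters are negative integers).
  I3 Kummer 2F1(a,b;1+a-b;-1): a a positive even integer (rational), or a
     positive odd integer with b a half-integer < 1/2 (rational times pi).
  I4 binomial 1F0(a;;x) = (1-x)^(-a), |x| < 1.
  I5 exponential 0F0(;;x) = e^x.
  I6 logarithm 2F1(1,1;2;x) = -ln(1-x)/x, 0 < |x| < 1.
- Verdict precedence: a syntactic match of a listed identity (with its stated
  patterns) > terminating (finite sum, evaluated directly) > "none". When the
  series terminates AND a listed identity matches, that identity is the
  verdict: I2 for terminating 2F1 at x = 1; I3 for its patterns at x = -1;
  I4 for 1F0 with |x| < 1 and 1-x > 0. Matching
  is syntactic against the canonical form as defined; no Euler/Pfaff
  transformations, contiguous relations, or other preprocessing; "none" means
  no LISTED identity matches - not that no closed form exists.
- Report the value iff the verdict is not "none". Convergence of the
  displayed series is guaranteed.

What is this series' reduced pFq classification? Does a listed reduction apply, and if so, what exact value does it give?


With C = \frac{7}{8}: the canonical form is 2F1(-\frac{3}{5}, 3; \frac{23}{5}; -1). Verdict: no listed reduction: x = -1 and upper {-\frac{3}{5}, 3} fail every I1-I6 pattern.

Key observation: x = -1 and the running product (C = 7/8) telescopes to a rising factorial.
Adjacent-term ratio: r(k) = -1 * (k-\frac{3}{5}) (k+3) / [(k+\frac{23}{5}) (k+1)] - poly over poly, x = -1 from leading terms; C = \frac{7}{8} at k = 0.


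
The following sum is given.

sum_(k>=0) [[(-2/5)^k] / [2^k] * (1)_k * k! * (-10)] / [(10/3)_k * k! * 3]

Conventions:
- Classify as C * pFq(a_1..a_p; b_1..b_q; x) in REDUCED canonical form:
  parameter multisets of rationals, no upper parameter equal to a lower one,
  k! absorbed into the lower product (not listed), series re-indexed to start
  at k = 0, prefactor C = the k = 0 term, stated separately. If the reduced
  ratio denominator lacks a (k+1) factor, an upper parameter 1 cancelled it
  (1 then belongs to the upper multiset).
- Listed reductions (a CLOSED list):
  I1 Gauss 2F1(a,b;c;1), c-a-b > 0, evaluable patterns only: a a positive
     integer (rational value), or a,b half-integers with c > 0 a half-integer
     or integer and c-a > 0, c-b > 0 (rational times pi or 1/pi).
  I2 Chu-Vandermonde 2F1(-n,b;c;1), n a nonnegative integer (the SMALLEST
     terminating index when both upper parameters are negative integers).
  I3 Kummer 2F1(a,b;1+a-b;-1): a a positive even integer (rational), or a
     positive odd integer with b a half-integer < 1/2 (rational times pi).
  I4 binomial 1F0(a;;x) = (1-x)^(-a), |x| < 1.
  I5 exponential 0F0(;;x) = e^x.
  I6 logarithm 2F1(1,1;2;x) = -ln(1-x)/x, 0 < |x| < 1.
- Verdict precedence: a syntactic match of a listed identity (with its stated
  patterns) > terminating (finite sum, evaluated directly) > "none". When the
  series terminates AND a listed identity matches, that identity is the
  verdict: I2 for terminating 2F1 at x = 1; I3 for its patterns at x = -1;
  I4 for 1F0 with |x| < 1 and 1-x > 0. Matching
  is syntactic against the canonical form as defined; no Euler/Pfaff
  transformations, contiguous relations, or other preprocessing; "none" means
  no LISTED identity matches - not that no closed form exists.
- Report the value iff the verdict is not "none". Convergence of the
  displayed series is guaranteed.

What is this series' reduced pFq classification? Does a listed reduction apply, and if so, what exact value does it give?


Canonical form: C = -10/3 times 2F1 with upper {1, 1}, lower {10/3}, x = -1/5. Verdict: none - this 2F1 at x = -1/5 matches no listed pattern, and upper {1, 1} holds no stopper.

Key observation: with t_0 = -10/3, the factorial ratio (C = -10/3, x = -1/5) (k+a-1)!/(a-1)! is a rising factorial (a)_k.
Consecutive-term ratio: r(k) = (-1/5) * (k+1) (k+1) / [(k+10/3) (k+1)] - rational in k. x = (-1/5); t_0 = -10/3; negate the roots.


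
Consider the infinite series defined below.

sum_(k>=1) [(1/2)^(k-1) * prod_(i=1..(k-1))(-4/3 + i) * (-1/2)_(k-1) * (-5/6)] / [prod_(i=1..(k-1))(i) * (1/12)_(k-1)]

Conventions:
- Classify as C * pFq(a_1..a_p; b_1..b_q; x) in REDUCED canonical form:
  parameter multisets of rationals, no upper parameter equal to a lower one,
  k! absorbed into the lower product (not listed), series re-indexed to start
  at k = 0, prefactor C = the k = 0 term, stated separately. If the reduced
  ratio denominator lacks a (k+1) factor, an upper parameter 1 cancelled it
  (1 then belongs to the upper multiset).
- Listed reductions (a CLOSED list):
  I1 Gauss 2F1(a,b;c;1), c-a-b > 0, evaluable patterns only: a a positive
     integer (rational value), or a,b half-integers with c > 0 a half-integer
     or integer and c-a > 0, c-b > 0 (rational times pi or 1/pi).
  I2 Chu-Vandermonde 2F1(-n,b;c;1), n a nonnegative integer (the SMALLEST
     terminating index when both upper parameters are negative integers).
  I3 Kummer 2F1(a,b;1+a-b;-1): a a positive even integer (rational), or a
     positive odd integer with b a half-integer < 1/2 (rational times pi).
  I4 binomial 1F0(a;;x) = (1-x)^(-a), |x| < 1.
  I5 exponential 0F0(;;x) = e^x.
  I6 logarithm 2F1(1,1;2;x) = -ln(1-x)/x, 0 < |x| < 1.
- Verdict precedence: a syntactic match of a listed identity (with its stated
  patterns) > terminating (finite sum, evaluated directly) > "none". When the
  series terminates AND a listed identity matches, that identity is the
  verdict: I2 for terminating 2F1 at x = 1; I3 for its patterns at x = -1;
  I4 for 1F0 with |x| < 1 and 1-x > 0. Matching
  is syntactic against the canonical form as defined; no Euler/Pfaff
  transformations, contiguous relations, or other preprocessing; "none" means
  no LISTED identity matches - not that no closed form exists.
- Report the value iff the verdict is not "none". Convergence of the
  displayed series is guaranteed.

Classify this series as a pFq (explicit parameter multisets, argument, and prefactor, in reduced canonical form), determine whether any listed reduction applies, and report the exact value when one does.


Reduced: x = 1/2, 2F1, upper = {-1/2, -1/3}, lower = {1/12}, C = -5/6. Verdict: none - this 2F1 at x = 1/2 matches no listed pattern, and upper {-1/2, -1/3} holds no stopper.

First insight: from the first term -5/6: the running product (C = -5/6, x = 1/2) telescopes to a rising factorial.
Ratio: r(k) = (1/2) * (k-1/2) (k-1/3) / [(k+1/12) (k+1)] - rational; roots negated = parameters, x = (1/2), C = -5/6.


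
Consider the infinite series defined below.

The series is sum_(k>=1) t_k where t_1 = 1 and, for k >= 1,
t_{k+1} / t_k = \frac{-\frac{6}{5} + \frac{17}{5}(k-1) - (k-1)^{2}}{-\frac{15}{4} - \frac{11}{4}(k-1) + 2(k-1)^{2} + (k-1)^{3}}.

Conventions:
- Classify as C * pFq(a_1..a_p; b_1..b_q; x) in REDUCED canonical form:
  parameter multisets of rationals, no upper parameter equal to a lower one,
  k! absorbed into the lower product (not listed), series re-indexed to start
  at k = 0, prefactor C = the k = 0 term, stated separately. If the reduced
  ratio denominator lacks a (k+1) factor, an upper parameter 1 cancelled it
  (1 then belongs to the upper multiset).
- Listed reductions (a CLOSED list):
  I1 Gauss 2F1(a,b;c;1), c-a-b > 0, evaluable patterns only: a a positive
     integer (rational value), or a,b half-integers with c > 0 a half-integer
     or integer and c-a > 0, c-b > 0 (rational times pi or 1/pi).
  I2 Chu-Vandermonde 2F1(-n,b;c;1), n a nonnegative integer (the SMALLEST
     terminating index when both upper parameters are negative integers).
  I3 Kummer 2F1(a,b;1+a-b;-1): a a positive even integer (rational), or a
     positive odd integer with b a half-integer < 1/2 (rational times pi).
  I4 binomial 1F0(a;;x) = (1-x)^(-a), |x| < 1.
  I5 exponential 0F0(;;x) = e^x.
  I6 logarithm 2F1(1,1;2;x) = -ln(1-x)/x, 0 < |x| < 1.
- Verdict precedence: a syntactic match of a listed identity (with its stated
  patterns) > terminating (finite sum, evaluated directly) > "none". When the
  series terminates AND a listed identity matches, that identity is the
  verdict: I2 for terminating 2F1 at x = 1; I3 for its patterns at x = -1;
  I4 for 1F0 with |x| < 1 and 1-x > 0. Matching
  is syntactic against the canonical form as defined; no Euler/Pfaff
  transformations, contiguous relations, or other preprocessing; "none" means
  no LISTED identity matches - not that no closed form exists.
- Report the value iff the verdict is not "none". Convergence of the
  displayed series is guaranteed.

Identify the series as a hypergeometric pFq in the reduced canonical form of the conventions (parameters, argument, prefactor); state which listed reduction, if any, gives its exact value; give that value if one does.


Canonical form: C = 1 times 2F2 with upper {-3, -\frac{2}{5}}, lower {-\frac{3}{2}, \frac{5}{2}}, x = -1. Verdict: terminating. With -3 upstairs the series is a 4-term polynomial sum; evaluated term by term. Value: \frac{46631}{39375}.

Key step: t_0 being 1, roots of the ratio polynomials (C = 1) are the negated parameters.
Ratio: r(k) = -1 * (k-3) (k-\frac{2}{5}) / [(k-\frac{3}{2}) (k+\frac{5}{2}) (k+1)] - rational in k. x = -1; t_0 = 1; negate the roots.


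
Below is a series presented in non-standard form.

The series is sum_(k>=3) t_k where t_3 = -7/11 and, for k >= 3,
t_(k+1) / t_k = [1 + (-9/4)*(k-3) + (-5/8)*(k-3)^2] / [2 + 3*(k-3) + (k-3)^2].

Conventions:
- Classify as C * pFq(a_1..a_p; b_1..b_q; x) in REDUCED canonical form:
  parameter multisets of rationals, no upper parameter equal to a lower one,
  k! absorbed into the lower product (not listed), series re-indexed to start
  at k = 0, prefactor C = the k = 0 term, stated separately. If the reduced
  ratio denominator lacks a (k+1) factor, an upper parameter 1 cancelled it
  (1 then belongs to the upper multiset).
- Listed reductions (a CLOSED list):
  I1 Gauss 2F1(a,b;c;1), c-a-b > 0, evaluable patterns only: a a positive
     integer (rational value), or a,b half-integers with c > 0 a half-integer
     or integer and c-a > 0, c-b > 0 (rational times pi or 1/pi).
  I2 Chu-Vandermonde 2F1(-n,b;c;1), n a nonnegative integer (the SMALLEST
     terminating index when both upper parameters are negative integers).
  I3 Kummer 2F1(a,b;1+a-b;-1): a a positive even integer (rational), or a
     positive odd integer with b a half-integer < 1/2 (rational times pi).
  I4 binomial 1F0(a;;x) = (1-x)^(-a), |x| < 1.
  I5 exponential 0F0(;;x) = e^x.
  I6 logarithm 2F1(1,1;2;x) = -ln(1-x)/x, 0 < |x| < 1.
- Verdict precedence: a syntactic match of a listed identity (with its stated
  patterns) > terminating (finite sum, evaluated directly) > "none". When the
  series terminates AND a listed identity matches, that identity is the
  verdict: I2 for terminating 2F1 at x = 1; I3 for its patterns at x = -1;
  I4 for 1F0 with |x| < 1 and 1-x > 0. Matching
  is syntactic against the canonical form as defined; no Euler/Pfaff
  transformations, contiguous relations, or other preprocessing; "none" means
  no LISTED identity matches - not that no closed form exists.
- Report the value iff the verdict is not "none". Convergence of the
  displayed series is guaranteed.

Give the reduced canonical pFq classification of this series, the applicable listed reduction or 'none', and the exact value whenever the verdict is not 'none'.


With C = -7/11: the canonical form is 2F1(-2/5, 4; 2; -5/8). Verdict: none here - no I1-I6 shape fits x = -5/8 with lower {2}.

First insight: t_0 being -7/11, roots of the ratio polynomials (C = -7/11) are the negated parameters.
Adjacent-term ratio: r(k) = (-5/8) * (k-2/5) (k+4) / [(k+2) (k+1)] - rational; roots negated = parameters, x = (-5/8), C = -7/11.


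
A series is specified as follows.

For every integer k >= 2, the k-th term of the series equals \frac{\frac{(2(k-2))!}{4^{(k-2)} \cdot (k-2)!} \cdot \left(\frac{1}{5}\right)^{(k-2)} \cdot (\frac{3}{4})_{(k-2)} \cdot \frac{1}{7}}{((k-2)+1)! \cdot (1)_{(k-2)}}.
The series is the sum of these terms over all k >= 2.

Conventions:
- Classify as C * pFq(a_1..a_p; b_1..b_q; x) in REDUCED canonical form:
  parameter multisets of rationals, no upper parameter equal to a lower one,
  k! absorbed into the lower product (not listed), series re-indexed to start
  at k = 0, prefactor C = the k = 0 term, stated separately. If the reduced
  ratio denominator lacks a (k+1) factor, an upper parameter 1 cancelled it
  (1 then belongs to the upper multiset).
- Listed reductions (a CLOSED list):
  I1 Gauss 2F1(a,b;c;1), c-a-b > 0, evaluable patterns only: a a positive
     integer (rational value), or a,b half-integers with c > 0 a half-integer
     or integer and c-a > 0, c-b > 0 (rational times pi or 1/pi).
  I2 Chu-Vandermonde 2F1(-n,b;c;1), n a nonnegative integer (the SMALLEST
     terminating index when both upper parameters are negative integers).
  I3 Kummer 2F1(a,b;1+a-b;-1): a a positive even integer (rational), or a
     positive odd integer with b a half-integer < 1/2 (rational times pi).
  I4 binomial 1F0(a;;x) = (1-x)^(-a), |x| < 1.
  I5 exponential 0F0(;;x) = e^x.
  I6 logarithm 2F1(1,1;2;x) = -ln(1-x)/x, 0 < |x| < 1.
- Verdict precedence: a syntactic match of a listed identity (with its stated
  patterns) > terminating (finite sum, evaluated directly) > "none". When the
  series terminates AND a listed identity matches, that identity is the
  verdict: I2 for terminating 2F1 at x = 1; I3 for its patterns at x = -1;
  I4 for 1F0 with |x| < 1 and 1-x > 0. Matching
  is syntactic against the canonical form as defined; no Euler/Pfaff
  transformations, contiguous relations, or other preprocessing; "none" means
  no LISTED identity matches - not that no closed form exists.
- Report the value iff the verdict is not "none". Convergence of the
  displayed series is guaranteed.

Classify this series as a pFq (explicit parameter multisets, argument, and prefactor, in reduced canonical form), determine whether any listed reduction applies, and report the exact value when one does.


Key observation: t_0 = \frac{1}{7} here, and the (2k)!/(4^k k!) block (C = 1/7, x = 1/5) is the Pochhammer (1/2)_k.
Adjacent-term ratio: r(k) = \frac{1}{5} * (k+\frac{1}{2}) (k+\frac{3}{4}) / [(k+2) (k+1)] - rational in k. x = \frac{1}{5}; t_0 = \frac{1}{7}; negate the roots.

This is \frac{1}{7} * 2F1(\frac{1}{2}, \frac{3}{4}; 2; \frac{1}{5}) in reduced canonical form. Verdict: none - at argument \frac{1}{5} the multisets {\frac{1}{2}, \frac{3}{4}} ; {2} match no listed identity.


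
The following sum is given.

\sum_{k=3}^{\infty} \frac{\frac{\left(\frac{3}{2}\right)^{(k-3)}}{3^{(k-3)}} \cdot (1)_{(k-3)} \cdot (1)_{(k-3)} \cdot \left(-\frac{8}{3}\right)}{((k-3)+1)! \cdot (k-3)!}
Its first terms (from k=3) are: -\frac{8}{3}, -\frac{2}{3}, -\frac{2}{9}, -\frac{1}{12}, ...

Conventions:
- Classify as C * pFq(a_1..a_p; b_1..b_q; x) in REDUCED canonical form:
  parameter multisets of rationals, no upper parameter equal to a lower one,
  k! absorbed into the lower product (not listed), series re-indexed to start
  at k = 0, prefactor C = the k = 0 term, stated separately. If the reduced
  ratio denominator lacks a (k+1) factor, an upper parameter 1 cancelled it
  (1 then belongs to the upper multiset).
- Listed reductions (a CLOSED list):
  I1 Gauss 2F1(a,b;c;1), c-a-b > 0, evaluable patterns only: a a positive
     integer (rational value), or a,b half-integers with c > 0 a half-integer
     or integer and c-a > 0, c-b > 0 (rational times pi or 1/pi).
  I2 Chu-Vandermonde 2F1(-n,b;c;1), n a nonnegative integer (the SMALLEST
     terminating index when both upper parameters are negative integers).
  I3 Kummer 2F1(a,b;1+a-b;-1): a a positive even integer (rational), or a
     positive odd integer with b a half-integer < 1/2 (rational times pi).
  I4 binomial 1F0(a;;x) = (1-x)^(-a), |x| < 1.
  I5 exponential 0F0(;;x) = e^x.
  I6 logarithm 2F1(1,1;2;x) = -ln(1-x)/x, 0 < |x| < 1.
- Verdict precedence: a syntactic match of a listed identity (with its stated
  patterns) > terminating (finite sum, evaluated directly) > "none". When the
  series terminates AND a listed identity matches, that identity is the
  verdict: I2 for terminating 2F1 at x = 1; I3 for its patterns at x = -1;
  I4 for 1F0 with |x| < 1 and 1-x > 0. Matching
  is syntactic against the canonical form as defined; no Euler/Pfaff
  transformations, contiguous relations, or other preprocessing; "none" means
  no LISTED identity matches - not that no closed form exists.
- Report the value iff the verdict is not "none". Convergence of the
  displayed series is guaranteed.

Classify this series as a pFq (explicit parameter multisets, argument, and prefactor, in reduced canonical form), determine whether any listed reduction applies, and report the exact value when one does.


At argument \frac{1}{2}: a 2F1 with upper {1, 1}, lower {2}, scaled by C = -\frac{8}{3}. Verdict at x = \frac{1}{2}: logarithm (I6) matches (the logarithm: parameters (1,1;2), x = \frac{1}{2}). Value: \frac{16}{3} \cdot \ln\left(\frac{1}{2}\right).

Key step: with t_0 = -\frac{8}{3}, the denominator's factorial ratio (C = -8/3, x = 1/2) is a lower Pochhammer.
Step ratio: r(k) = \frac{1}{2} * (k+1) (k+1) / [(k+2) (k+1)] - rational in k, leading ratio \frac{1}{2}; with t_0 = -\frac{8}{3}, classification follows.


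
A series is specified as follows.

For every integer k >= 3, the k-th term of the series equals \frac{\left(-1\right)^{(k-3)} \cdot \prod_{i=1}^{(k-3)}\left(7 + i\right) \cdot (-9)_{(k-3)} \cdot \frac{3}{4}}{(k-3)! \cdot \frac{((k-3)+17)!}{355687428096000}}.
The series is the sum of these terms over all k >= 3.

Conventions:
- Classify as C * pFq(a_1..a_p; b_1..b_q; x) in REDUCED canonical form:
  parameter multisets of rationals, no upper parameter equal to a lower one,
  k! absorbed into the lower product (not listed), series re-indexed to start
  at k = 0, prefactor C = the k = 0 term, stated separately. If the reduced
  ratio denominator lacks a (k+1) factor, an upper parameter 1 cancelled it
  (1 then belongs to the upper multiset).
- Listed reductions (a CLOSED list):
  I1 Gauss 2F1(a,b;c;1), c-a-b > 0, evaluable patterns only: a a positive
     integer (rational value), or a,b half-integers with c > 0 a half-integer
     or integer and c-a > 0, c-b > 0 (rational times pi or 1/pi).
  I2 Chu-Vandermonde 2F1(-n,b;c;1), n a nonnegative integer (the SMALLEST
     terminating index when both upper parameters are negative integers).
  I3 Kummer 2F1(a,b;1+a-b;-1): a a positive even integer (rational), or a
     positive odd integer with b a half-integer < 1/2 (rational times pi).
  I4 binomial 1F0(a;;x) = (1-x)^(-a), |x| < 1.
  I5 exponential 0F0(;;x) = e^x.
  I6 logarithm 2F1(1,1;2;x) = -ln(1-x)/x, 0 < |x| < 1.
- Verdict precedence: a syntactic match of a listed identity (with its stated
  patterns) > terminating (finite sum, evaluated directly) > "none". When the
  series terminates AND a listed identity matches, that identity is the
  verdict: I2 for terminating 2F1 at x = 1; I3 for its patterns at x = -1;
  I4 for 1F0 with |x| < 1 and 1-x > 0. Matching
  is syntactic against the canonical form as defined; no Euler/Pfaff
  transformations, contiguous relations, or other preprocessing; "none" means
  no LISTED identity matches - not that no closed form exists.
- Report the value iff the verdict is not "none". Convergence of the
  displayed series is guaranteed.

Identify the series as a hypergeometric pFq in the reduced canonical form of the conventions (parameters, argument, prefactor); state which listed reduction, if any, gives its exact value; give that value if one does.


Prefactor \frac{3}{4}, argument -1: 2F1 with upper {-9, 8} over lower {18}. Verdict: this is the Kummer evaluation I3 (x = -1; c = 18 equals 1+a-b for upper {-9, 8}: listed pattern). Exact value: \frac{51}{2}.

Structural cue: x = -1 and the denominator's factorial ratio (C = 3/4) is a lower Pochhammer.
Term ratio: r(k) = -1 * (k-9) (k+8) / [(k+18) (k+1)] - rational in k, leading ratio -1; with t_0 = \frac{3}{4}, classification follows.


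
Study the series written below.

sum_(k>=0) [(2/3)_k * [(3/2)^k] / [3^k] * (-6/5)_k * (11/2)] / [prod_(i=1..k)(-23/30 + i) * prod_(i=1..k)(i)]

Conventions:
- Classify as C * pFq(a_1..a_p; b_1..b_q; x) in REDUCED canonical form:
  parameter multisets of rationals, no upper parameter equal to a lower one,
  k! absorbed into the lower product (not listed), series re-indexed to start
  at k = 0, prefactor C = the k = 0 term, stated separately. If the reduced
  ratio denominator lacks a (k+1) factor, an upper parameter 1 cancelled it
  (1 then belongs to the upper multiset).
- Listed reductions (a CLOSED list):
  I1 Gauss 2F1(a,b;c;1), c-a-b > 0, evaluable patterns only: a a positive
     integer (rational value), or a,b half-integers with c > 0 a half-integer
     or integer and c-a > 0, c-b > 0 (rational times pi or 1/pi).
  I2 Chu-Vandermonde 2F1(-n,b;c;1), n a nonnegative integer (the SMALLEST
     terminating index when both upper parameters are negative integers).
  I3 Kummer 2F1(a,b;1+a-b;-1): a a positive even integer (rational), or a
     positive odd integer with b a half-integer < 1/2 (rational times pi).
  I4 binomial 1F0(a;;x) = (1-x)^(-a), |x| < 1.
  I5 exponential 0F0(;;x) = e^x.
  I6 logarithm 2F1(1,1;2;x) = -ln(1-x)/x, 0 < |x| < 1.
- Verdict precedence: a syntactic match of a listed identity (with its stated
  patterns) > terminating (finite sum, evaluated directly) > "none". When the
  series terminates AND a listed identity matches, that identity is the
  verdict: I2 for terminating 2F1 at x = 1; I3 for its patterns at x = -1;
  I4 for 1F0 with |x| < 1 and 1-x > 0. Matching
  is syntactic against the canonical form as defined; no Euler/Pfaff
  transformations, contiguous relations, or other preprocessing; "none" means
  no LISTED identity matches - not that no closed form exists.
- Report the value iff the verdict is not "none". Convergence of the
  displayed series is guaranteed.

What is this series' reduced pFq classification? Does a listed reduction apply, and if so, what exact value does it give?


With C = 11/2: the canonical form is 2F1(-6/5, 2/3; 7/30; 1/2). Verdict: none - at argument 1/2 the multisets {-6/5, 2/3} ; {7/30} match no listed identity.

Structural cue: t_0 being 11/2, the lower running product (C = 11/2, x = 1/2) is a rising factorial.
Adjacent-term ratio: r(k) = (1/2) * (k-6/5) (k+2/3) / [(k+7/30) (k+1)] - rational; roots negated = parameters, x = (1/2), C = 11/2.


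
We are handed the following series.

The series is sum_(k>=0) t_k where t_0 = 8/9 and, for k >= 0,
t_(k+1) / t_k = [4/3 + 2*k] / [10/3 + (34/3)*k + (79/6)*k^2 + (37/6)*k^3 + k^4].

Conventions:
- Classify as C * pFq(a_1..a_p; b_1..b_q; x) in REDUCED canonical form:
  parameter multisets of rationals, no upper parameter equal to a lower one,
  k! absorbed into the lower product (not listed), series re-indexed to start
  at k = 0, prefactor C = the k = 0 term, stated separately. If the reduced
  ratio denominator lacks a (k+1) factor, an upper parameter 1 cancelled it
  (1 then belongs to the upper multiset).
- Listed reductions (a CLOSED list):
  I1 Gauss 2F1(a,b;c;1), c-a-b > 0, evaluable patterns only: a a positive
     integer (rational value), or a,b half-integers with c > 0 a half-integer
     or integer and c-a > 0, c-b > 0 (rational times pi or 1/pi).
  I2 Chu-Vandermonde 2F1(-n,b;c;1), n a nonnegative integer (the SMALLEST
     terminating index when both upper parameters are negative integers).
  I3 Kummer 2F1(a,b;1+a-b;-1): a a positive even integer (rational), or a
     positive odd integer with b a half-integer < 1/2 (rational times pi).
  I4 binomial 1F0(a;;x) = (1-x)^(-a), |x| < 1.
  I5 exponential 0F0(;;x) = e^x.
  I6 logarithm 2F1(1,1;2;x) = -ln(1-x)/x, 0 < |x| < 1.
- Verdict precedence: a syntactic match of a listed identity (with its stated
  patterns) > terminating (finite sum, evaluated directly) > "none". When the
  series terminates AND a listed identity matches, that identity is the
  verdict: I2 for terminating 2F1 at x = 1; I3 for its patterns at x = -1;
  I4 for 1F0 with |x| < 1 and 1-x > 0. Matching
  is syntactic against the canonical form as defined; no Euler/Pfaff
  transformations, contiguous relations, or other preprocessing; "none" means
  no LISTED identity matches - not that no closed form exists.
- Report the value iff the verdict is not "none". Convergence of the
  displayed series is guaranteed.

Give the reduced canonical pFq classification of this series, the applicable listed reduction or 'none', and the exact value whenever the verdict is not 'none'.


Key observation: t_0 = 8/9 here, and cancel k + 2/3 from the displayed ratio first; then C = 8/9, x = 2.
Consecutive-term ratio: r(k) = 2 * 1 / [(k+2) (k+5/2) (k+1)] - poly over poly, x = 2 from leading terms; C = 8/9 at k = 0.

Classification (C = 8/9): 0F2 with upper {-}, lower {2, 5/2}, argument x = 2. Verdict: none. Every listed pattern misses the 0F2 form at 2, upper {-}.


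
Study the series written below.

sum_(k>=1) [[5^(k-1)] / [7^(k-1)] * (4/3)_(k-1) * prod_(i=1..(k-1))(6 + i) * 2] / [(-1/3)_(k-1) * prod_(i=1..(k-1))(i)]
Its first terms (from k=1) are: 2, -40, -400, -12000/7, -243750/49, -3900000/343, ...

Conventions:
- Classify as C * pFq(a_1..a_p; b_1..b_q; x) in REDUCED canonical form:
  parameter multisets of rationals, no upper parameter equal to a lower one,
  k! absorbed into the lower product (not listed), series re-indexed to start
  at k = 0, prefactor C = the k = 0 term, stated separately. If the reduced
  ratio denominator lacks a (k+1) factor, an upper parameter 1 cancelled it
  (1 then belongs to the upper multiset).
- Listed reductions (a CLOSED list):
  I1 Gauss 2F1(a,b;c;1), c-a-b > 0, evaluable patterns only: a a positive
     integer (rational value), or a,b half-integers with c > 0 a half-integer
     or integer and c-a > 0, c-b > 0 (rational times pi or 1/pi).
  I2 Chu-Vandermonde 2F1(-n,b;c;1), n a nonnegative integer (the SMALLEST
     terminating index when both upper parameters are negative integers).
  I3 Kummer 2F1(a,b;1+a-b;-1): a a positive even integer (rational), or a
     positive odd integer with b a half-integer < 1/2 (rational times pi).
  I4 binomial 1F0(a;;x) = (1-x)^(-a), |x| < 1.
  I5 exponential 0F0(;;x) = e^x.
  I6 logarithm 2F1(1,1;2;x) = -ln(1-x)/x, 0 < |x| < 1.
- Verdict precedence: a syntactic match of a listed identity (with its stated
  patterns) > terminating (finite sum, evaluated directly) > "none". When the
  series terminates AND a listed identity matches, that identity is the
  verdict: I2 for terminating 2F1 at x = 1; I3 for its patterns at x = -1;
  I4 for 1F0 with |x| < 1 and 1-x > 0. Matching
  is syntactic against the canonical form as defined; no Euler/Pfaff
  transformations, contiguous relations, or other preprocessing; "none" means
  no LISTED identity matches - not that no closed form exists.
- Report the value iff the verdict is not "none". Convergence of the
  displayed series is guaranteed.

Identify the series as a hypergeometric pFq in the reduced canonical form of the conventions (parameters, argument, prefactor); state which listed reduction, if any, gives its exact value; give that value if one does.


Classification (C = 2): 2F1 with upper {4/3, 7}, lower {-1/3}, argument x = 5/7. Verdict: none. No listed pattern accepts 2F1(4/3, 7; -1/3; 5/7).

The tell: x = (5/7) and the two geometric factors (prefactor 2) combine into one argument.
Ratio: r(k) = (5/7) * (k+4/3) (k+7) / [(k-1/3) (k+1)] - poly over poly, x = (5/7) from leading terms; C = 2 at k = 0.


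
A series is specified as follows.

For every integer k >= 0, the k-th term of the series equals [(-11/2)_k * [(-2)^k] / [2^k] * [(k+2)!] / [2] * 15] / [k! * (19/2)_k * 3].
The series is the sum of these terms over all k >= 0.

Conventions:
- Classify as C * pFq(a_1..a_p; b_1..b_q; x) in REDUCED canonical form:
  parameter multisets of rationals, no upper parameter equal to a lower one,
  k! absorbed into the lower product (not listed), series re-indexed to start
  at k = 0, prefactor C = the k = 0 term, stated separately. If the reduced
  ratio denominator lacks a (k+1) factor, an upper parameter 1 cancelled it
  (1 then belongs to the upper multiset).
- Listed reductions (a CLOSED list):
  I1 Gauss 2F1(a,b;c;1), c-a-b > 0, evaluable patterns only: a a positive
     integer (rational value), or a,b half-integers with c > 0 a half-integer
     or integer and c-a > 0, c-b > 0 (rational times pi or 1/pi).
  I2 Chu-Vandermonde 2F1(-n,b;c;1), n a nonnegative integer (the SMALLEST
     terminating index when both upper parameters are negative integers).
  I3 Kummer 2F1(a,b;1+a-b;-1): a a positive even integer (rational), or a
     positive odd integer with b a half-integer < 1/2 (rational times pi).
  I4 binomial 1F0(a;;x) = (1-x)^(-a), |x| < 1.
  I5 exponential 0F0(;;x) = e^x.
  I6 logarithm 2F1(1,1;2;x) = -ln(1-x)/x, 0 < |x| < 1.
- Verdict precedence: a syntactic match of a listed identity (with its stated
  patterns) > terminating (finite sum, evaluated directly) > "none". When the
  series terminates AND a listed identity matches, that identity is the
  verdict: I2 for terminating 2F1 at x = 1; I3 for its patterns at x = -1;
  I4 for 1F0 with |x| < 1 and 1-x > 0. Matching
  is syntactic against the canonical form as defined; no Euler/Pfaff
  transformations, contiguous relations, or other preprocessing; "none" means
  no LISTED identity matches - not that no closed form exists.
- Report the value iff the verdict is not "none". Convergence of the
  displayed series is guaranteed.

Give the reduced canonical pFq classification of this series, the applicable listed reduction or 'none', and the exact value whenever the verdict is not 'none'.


First insight: t_0 = 5 here, and the factorial ratio (C = 5) (k+a-1)!/(a-1)! is a rising factorial (a)_k.
Consecutive-term ratio: r(k) = (-1) * (k-11/2) (k+3) / [(k+19/2) (k+1)] - rational; roots negated = parameters, x = (-1), C = 5.

Prefactor 5, argument -1: 2F1 with upper {-11/2, 3} over lower {19/2}. Verdict at x = -1: Kummer (I3) matches (x = -1; c = 19/2 equals 1+a-b for upper {-11/2, 3}: listed pattern). Sum: (546975/65536) * pi.


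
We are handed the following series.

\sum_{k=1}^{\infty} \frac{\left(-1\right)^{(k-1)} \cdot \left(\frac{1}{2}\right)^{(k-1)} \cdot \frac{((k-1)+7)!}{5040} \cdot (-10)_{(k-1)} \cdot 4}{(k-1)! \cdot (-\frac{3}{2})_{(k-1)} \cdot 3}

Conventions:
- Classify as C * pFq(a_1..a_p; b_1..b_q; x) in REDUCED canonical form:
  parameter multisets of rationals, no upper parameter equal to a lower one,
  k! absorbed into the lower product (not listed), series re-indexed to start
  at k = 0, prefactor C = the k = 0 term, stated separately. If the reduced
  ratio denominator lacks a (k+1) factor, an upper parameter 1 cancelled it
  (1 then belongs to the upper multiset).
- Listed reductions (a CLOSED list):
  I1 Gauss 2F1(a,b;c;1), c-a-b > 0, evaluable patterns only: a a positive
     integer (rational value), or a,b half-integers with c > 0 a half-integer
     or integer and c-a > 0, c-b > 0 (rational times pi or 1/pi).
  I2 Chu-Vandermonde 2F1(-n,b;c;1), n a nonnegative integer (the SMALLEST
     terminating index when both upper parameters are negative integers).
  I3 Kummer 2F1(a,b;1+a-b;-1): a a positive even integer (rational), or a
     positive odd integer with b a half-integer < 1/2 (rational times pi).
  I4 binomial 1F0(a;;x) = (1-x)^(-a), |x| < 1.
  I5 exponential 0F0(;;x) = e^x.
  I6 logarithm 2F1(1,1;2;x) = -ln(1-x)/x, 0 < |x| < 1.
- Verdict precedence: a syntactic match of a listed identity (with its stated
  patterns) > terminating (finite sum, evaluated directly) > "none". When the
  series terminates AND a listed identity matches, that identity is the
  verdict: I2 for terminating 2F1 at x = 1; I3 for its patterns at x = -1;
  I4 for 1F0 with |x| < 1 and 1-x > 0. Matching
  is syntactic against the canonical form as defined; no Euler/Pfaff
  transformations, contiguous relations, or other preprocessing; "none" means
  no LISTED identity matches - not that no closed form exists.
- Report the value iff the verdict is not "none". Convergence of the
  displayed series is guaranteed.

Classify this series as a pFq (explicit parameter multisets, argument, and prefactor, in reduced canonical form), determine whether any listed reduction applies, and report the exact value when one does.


Key step: from the first term \frac{4}{3}: the factorial ratio (C = 4/3, x = -1/2) (k+a-1)!/(a-1)! is a rising factorial (a)_k.
Consecutive-term ratio: r(k) = -\frac{1}{2} * (k-10) (k+8) / [(k-\frac{3}{2}) (k+1)] - rational in k, leading ratio -\frac{1}{2}; with t_0 = \frac{4}{3}, classification follows.

Canonical form: C = \frac{4}{3} times 2F1 with upper {-10, 8}, lower {-\frac{3}{2}}, x = -\frac{1}{2}. Verdict: terminating. With -10 upstairs the series is a 11-term polynomial sum; evaluated term by term. Sum: \frac{33493484}{9}.


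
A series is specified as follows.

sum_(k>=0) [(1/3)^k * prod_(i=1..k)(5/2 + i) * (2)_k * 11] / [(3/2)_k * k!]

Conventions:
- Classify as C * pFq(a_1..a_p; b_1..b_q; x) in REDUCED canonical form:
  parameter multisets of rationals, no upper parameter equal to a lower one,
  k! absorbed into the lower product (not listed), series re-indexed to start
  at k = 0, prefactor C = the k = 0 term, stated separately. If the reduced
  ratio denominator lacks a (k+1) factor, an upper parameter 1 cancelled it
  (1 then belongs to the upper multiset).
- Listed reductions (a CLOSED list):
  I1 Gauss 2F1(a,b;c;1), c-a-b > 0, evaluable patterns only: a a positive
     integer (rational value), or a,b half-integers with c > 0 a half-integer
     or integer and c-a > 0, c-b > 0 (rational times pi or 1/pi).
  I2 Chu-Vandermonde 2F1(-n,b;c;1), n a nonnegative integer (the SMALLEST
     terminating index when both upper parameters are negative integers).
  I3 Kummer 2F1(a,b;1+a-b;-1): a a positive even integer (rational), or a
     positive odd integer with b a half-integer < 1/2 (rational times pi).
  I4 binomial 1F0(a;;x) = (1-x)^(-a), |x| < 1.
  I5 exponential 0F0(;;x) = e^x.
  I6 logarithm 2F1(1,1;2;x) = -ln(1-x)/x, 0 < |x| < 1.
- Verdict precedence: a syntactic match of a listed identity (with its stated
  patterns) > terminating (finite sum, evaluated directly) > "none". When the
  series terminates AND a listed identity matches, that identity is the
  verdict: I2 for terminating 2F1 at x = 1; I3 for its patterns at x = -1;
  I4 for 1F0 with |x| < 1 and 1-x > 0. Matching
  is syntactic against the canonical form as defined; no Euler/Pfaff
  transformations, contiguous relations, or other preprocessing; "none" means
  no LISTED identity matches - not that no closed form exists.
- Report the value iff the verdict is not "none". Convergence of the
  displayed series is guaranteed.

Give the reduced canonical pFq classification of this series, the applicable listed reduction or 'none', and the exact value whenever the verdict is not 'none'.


Classification (C = 11): 2F1 with upper {2, 7/2}, lower {3/2}, argument x = 1/3. Verdict: none here - no I1-I6 shape fits x = 1/3 with lower {3/2}.

Structural cue: x = (1/3) and the running product (C = 11) telescopes to a rising factorial.
Term ratio: r(k) = (1/3) * (k+2) (k+7/2) / [(k+3/2) (k+1)] - rational; roots negated = parameters, x = (1/3), C = 11.


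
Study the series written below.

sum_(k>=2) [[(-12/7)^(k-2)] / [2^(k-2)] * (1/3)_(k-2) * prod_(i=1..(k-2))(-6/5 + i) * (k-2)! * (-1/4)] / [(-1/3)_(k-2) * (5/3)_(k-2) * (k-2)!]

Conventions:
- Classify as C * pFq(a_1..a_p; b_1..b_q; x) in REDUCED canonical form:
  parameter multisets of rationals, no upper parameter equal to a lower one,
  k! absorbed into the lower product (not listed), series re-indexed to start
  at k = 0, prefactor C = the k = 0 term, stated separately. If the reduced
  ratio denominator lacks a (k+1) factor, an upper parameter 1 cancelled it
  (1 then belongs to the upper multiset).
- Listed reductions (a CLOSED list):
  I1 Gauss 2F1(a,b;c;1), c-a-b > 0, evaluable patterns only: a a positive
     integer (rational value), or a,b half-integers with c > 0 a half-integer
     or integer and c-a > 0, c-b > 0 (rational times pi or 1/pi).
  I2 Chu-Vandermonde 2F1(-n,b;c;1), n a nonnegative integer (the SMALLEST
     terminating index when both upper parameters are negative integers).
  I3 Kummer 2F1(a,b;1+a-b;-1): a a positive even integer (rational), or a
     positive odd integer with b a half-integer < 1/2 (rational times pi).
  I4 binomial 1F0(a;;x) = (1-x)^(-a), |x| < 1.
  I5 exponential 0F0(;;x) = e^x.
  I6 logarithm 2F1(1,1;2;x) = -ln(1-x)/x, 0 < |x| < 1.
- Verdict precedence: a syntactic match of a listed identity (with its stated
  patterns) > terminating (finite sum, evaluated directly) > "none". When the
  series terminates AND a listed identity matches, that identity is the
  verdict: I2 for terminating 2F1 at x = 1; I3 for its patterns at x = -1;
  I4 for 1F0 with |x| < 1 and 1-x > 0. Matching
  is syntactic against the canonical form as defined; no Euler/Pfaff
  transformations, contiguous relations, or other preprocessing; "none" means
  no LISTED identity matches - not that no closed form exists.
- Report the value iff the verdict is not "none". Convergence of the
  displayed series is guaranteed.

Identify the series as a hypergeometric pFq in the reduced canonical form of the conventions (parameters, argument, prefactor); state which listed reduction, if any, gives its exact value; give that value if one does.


With C = -1/4: the canonical form is 3F2(-1/5, 1/3, 1; -1/3, 5/3; -6/7). Verdict: none. No listed pattern accepts 3F2(-1/5, 1/3, 1; -1/3, 5/3; -6/7).

First insight: t_0 being -1/4, the factorial ratio (prefactor -1/4) (k+a-1)!/(a-1)! is a rising factorial (a)_k.
Step ratio: r(k) = (-6/7) * (k-1/5) (k+1/3) (k+1) / [(k-1/3) (k+5/3) (k+1)] - poly over poly, x = (-6/7) from leading terms; C = -1/4 at k = 0.


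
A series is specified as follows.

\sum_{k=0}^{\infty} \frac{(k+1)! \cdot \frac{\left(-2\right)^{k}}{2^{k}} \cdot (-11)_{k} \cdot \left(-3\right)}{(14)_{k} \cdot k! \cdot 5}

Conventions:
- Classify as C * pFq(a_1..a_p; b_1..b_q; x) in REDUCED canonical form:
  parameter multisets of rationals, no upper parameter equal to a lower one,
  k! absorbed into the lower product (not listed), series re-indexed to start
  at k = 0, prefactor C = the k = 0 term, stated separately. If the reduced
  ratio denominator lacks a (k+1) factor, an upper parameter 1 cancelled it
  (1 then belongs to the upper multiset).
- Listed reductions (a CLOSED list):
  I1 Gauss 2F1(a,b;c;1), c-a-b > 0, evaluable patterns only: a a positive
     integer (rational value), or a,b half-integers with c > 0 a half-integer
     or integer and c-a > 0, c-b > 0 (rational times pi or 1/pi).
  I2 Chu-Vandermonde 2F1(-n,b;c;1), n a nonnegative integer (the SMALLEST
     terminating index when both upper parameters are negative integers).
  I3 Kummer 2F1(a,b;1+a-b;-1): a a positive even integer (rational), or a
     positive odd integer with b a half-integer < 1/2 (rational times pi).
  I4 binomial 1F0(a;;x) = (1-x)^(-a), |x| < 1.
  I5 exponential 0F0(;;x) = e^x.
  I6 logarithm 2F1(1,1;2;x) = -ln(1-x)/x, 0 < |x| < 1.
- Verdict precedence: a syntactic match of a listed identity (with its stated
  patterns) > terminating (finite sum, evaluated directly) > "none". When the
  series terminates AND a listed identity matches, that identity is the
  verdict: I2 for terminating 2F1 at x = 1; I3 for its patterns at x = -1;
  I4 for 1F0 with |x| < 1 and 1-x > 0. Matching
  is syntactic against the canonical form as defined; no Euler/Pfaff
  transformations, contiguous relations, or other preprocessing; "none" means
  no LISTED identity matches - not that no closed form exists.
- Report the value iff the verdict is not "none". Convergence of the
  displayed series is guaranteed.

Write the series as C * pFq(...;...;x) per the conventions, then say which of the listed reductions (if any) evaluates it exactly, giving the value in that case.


Prefactor -\frac{3}{5}, argument -1: 2F1 with upper {-11, 2} over lower {14}. Verdict: this is Kummer (I3) (x = -1; c = 14 equals 1+a-b for upper {-11, 2}: listed pattern). Exact value: -\frac{39}{10}.

Key step: from the first term -\frac{3}{5}: the constant factors (C = -3/5, x = -1) combine into one prefactor.
Term ratio: r(k) = -1 * (k-11) (k+2) / [(k+14) (k+1)] - rational in k. x = -1; t_0 = -\frac{3}{5}; negate the roots.
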